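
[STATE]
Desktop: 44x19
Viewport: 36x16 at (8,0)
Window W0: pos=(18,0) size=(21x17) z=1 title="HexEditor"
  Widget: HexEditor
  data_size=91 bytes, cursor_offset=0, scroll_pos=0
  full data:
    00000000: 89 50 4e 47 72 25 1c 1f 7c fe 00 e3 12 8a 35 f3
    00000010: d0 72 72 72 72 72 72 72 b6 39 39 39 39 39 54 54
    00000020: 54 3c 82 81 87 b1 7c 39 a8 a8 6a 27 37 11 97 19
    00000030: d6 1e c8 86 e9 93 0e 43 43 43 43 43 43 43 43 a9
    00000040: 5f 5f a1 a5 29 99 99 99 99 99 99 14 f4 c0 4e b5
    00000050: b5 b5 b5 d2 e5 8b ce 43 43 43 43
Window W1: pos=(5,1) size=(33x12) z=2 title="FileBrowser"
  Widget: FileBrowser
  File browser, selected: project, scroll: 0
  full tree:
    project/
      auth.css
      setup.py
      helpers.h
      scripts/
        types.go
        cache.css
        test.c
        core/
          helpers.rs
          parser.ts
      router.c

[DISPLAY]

          ┏━━━━━━━━━━━━━━━━━━━┓     
━━━━━━━━━━━━━━━━━━━━━━━━━━━━━┓┃     
ileBrowser                   ┃┨     
─────────────────────────────┨┃     
[-] project/                 ┃┃     
  auth.css                   ┃┃     
  setup.py                   ┃┃     
  helpers.h                  ┃┃     
  [+] scripts/               ┃┃     
  router.c                   ┃┃     
                             ┃┃     
                             ┃┃     
━━━━━━━━━━━━━━━━━━━━━━━━━━━━━┛┃     
          ┃                   ┃     
          ┃                   ┃     
          ┃                   ┃     


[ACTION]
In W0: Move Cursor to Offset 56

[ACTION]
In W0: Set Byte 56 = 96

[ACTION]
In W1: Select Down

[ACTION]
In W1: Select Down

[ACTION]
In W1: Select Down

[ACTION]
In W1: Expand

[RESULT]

          ┏━━━━━━━━━━━━━━━━━━━┓     
━━━━━━━━━━━━━━━━━━━━━━━━━━━━━┓┃     
ileBrowser                   ┃┨     
─────────────────────────────┨┃     
[-] project/                 ┃┃     
  auth.css                   ┃┃     
  setup.py                   ┃┃     
> helpers.h                  ┃┃     
  [+] scripts/               ┃┃     
  router.c                   ┃┃     
                             ┃┃     
                             ┃┃     
━━━━━━━━━━━━━━━━━━━━━━━━━━━━━┛┃     
          ┃                   ┃     
          ┃                   ┃     
          ┃                   ┃     


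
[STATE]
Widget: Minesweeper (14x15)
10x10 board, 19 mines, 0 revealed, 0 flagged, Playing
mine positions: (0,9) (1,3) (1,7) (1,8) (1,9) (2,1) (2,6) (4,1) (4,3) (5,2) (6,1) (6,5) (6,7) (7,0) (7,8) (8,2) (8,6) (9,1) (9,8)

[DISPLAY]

■■■■■■■■■■    
■■■■■■■■■■    
■■■■■■■■■■    
■■■■■■■■■■    
■■■■■■■■■■    
■■■■■■■■■■    
■■■■■■■■■■    
■■■■■■■■■■    
■■■■■■■■■■    
■■■■■■■■■■    
              
              
              
              
              


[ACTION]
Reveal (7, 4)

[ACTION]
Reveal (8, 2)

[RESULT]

■■■■■■■■■✹    
■■■✹■■■✹✹✹    
■✹■■■■✹■■■    
■■■■■■■■■■    
■✹■✹■■■■■■    
■■✹■■■■■■■    
■✹■■■✹■✹■■    
✹■■■1■■■✹■    
■■✹■■■✹■■■    
■✹■■■■■■✹■    
              
              
              
              
              


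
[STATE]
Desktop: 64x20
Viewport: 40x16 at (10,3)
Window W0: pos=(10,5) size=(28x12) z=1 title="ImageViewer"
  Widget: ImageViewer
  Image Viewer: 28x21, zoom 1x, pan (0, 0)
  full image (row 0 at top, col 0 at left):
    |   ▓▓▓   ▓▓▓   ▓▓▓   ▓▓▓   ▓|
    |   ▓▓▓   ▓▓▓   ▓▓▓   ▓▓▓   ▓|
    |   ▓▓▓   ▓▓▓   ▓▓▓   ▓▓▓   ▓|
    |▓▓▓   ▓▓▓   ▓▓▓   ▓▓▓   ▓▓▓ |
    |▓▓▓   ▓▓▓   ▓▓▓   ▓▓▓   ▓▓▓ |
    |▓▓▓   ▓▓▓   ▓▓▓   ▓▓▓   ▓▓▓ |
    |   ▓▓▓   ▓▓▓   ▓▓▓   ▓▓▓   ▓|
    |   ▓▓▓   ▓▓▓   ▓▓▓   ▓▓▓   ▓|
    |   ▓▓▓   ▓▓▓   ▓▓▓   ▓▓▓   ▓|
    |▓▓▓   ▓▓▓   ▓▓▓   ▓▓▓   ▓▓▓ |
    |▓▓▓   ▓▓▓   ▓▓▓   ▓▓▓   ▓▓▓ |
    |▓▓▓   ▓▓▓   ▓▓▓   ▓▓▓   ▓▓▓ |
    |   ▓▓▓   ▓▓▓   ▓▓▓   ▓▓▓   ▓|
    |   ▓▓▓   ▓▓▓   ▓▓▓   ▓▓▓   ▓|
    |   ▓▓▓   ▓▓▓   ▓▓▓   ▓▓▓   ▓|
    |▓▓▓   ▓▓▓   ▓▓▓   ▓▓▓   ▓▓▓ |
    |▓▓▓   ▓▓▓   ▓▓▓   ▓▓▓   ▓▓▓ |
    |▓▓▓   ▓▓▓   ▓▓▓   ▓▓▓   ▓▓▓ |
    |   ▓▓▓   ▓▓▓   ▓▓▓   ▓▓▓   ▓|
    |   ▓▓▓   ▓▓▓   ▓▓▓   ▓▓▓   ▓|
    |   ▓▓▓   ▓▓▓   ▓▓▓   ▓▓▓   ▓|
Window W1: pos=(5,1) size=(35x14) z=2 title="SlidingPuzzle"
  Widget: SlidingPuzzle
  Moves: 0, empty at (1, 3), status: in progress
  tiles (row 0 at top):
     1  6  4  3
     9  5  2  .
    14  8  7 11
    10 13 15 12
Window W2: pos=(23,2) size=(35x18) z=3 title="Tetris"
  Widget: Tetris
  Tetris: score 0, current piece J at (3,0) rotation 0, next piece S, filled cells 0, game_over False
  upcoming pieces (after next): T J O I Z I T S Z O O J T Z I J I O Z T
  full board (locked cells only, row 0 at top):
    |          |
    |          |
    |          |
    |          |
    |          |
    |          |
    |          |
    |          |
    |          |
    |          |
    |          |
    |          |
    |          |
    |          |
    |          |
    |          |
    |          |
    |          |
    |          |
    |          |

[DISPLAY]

─────────────┃ Tetris                   
─┬────┬────┬─┠──────────────────────────
 │  6 │  4 │ ┃          │Next:          
─┼────┼────┼─┃          │ ░░            
 │  5 │  2 │ ┃          │░░             
─┼────┼────┼─┃          │               
 │  8 │  7 │ ┃          │               
─┼────┼────┼─┃          │               
 │ 13 │ 15 │ ┃          │Score:         
─┴────┴────┴─┃          │0              
s: 0         ┃          │               
━━━━━━━━━━━━━┃          │               
┃   ▓▓▓   ▓▓▓┃          │               
┗━━━━━━━━━━━━┃          │               
             ┃          │               
             ┃          │               


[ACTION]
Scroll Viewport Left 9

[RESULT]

    ┠─────────────────┃ Tetris          
    ┃┌────┬────┬────┬─┠─────────────────
    ┃│  1 │  6 │  4 │ ┃          │Next: 
    ┃├────┼────┼────┼─┃          │ ░░   
    ┃│  9 │  5 │  2 │ ┃          │░░    
    ┃├────┼────┼────┼─┃          │      
    ┃│ 14 │  8 │  7 │ ┃          │      
    ┃├────┼────┼────┼─┃          │      
    ┃│ 10 │ 13 │ 15 │ ┃          │Score:
    ┃└────┴────┴────┴─┃          │0     
    ┃Moves: 0         ┃          │      
    ┗━━━━━━━━━━━━━━━━━┃          │      
         ┃   ▓▓▓   ▓▓▓┃          │      
         ┗━━━━━━━━━━━━┃          │      
                      ┃          │      
                      ┃          │      


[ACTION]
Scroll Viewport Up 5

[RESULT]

                                        
    ┏━━━━━━━━━━━━━━━━━━━━━━━━━━━━━━━━━┓ 
    ┃ SlidingPuzzle   ┏━━━━━━━━━━━━━━━━━
    ┠─────────────────┃ Tetris          
    ┃┌────┬────┬────┬─┠─────────────────
    ┃│  1 │  6 │  4 │ ┃          │Next: 
    ┃├────┼────┼────┼─┃          │ ░░   
    ┃│  9 │  5 │  2 │ ┃          │░░    
    ┃├────┼────┼────┼─┃          │      
    ┃│ 14 │  8 │  7 │ ┃          │      
    ┃├────┼────┼────┼─┃          │      
    ┃│ 10 │ 13 │ 15 │ ┃          │Score:
    ┃└────┴────┴────┴─┃          │0     
    ┃Moves: 0         ┃          │      
    ┗━━━━━━━━━━━━━━━━━┃          │      
         ┃   ▓▓▓   ▓▓▓┃          │      


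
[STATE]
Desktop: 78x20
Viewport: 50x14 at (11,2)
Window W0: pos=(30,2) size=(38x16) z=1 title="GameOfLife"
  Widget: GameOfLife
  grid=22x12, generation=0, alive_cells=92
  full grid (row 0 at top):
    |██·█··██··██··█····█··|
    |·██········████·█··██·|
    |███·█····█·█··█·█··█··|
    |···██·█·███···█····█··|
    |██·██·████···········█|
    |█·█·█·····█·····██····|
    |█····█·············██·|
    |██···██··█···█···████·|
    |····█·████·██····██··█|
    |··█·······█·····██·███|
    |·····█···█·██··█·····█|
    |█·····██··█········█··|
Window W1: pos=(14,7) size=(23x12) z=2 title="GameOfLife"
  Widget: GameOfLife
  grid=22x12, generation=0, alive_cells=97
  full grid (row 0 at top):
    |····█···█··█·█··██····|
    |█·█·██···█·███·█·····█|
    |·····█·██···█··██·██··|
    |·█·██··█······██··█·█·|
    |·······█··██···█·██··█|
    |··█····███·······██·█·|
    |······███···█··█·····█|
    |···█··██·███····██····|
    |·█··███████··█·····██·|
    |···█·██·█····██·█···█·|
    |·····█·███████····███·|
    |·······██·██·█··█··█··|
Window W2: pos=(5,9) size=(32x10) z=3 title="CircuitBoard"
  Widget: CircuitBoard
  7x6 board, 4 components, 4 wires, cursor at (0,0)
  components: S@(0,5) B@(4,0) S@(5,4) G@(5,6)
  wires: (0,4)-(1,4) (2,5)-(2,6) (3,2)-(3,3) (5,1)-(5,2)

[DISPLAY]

                   ┏━━━━━━━━━━━━━━━━━━━━━━━━━━━━━━
                   ┃ GameOfLife                   
                   ┠──────────────────────────────
                   ┃Gen: 0                        
                   ┃██·█··██··██··█····█··        
   ┏━━━━━━━━━━━━━━━━━━━━━┓·····████·█··██·        
   ┃ GameOfLife          ┃···█·█··█·█··█··        
━━━━━━━━━━━━━━━━━━━━━━━━━┓█·███···█····█··        
uitBoard                 ┃████···········█        
─────────────────────────┨····█·····██····        
1 2 3 4 5 6              ┃·············██·        
]              ·   S     ┃█··█···█···████·        
               │         ┃████·██····██··█        
               ·         ┃····█·····██·███        


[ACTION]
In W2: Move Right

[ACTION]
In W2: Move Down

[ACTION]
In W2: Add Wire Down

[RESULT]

                   ┏━━━━━━━━━━━━━━━━━━━━━━━━━━━━━━
                   ┃ GameOfLife                   
                   ┠──────────────────────────────
                   ┃Gen: 0                        
                   ┃██·█··██··██··█····█··        
   ┏━━━━━━━━━━━━━━━━━━━━━┓·····████·█··██·        
   ┃ GameOfLife          ┃···█·█··█·█··█··        
━━━━━━━━━━━━━━━━━━━━━━━━━┓█·███···█····█··        
uitBoard                 ┃████···········█        
─────────────────────────┨····█·····██····        
1 2 3 4 5 6              ┃·············██·        
               ·   S     ┃█··█···█···████·        
               │         ┃████·██····██··█        
  [.]          ·         ┃····█·····██·███        


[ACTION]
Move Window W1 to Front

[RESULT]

                   ┏━━━━━━━━━━━━━━━━━━━━━━━━━━━━━━
                   ┃ GameOfLife                   
                   ┠──────────────────────────────
                   ┃Gen: 0                        
                   ┃██·█··██··██··█····█··        
   ┏━━━━━━━━━━━━━━━━━━━━━┓·····████·█··██·        
   ┃ GameOfLife          ┃···█·█··█·█··█··        
━━━┠─────────────────────┨█·███···█····█··        
uit┃Gen: 0               ┃████···········█        
───┃·····█·██···█··██·██·┃····█·····██····        
1 2┃·█·██··█······██··█·█┃·············██·        
   ┃·······█··██···█·██··┃█··█···█···████·        
   ┃··█····███·······██·█┃████·██····██··█        
  [┃······███···█··█·····┃····█·····██·███        


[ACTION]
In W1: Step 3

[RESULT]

                   ┏━━━━━━━━━━━━━━━━━━━━━━━━━━━━━━
                   ┃ GameOfLife                   
                   ┠──────────────────────────────
                   ┃Gen: 0                        
                   ┃██·█··██··██··█····█··        
   ┏━━━━━━━━━━━━━━━━━━━━━┓·····████·█··██·        
   ┃ GameOfLife          ┃···█·█··█·█··█··        
━━━┠─────────────────────┨█·███···█····█··        
uit┃Gen: 3               ┃████···········█        
───┃·········█···········┃····█·····██····        
1 2┃··█████··█··█········┃·············██·        
   ┃····████·█·█··██···█·┃█··█···█···████·        
   ┃·······████······███·┃████·██····██··█        
  [┃·········██·······█·█┃····█·····██·███        


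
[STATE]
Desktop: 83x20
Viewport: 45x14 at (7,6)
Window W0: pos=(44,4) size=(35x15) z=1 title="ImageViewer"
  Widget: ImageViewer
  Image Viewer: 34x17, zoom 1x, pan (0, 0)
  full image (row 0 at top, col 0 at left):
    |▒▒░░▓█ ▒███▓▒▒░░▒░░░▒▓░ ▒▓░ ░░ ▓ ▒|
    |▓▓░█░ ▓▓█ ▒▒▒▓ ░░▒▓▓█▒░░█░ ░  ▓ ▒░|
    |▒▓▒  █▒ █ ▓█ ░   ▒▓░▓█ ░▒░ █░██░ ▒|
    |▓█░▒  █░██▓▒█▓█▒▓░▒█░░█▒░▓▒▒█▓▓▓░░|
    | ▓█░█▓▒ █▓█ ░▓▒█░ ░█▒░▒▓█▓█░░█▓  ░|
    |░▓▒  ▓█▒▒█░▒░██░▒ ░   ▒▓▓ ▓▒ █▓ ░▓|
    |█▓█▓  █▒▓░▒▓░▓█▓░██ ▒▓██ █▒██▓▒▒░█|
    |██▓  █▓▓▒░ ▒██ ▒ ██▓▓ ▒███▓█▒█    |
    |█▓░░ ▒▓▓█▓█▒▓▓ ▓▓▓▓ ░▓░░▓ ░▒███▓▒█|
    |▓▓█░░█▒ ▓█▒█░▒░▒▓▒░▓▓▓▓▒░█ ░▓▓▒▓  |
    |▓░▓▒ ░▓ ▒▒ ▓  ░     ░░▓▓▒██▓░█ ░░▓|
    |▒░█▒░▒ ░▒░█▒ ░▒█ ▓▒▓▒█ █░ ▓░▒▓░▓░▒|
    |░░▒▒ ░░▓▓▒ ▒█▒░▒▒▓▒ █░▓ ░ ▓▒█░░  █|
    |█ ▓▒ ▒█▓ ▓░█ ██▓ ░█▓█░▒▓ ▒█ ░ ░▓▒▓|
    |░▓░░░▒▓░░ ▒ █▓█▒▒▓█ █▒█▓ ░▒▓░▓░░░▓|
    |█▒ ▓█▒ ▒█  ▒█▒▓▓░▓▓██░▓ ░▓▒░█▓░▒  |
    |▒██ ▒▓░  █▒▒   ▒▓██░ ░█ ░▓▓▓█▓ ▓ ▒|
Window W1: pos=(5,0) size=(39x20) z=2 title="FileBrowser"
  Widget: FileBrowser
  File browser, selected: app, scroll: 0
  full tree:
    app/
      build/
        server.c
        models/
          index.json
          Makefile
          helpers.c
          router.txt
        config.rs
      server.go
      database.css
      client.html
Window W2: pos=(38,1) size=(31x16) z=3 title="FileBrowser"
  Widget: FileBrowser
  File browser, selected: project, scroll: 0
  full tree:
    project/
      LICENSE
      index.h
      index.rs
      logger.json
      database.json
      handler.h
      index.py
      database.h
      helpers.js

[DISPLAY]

   database.css                ┃    index.h  
   client.html                 ┃    index.rs 
                               ┃    logger.js
                               ┃    database.
                               ┃    handler.h
                               ┃    index.py 
                               ┃    database.
                               ┃    helpers.j
                               ┃             
                               ┃             
                               ┗━━━━━━━━━━━━━
                                    ┃┃▓░▓▒ ░▓
                                    ┃┗━━━━━━━
━━━━━━━━━━━━━━━━━━━━━━━━━━━━━━━━━━━━┛        


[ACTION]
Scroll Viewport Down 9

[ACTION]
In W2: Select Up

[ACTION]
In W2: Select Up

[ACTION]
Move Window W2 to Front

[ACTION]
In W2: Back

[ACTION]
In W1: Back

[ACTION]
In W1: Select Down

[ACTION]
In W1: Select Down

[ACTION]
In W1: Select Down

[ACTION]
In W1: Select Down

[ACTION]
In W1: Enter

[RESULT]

   database.css                ┃    index.h  
 > client.html                 ┃    index.rs 
                               ┃    logger.js
                               ┃    database.
                               ┃    handler.h
                               ┃    index.py 
                               ┃    database.
                               ┃    helpers.j
                               ┃             
                               ┃             
                               ┗━━━━━━━━━━━━━
                                    ┃┃▓░▓▒ ░▓
                                    ┃┗━━━━━━━
━━━━━━━━━━━━━━━━━━━━━━━━━━━━━━━━━━━━┛        


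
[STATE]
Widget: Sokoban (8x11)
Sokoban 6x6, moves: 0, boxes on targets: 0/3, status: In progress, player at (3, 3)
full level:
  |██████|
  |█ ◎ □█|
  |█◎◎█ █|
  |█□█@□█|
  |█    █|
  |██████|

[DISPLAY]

██████  
█ ◎ □█  
█◎◎█ █  
█□█@□█  
█    █  
██████  
Moves: 0
        
        
        
        


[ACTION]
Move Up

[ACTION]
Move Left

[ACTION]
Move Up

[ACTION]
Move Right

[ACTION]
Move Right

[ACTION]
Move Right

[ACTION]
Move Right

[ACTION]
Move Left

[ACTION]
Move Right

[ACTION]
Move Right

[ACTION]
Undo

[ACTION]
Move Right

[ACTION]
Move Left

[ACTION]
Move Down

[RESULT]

██████  
█ ◎ □█  
█◎◎█ █  
█□█ □█  
█  @ █  
██████  
Moves: 1
        
        
        
        


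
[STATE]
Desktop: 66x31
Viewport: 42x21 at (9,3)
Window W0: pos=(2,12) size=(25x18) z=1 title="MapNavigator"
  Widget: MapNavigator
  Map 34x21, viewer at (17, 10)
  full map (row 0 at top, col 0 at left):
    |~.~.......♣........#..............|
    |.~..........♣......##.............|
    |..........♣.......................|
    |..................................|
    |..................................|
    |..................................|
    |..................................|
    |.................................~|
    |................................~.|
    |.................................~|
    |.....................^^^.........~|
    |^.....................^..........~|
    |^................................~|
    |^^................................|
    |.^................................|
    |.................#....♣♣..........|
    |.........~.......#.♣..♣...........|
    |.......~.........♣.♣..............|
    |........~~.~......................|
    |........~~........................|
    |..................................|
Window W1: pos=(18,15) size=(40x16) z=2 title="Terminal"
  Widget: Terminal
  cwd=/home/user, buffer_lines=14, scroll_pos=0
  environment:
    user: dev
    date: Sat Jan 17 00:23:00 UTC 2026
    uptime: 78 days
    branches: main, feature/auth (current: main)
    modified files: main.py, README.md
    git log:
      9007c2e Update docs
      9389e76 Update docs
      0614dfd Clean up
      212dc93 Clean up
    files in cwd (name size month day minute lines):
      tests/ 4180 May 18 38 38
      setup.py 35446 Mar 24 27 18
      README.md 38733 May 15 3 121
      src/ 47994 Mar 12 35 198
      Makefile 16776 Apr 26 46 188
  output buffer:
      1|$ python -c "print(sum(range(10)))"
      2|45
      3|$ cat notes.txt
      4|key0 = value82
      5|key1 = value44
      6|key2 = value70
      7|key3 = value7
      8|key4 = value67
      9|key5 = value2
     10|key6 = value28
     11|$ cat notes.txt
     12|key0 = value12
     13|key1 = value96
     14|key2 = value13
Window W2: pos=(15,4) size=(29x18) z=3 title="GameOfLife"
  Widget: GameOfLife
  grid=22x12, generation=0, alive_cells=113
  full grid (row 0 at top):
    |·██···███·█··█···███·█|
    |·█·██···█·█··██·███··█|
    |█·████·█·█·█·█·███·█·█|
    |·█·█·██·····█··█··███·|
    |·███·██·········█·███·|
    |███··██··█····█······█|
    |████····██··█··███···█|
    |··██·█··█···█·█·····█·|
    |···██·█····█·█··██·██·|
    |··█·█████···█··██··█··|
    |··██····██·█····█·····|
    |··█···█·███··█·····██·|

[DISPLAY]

                                          
      ┏━━━━━━━━━━━━━━━━━━━━━━━━━━━┓       
      ┃ GameOfLife                ┃       
      ┠───────────────────────────┨       
      ┃Gen: 0                     ┃       
      ┃·██···███·█··█···███·█     ┃       
      ┃·█·██···█·█··██·███··█     ┃       
      ┃█·████·█·█·█·█·███·█·█     ┃       
      ┃·█·█·██·····█··█··███·     ┃       
━━━━━━┃·███·██·········█·███·     ┃       
vigato┃███··██··█····█······█     ┃       
──────┃████····██··█··███···█     ┃       
......┃··██·█··█···█·█·····█·     ┃━━━━━━━
......┃···██·█····█·█··██·██·     ┃       
......┃··█·█████···█··██··█··     ┃───────
......┃··██····██·█····█·····     ┃nge(10)
......┃··█···█·███··█·····██·     ┃       
......┃                           ┃       
......┗━━━━━━━━━━━━━━━━━━━━━━━━━━━┛       
.....@...┃key1 = value44                  
.........┃key2 = value70                  


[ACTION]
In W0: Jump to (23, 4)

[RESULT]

                                          
      ┏━━━━━━━━━━━━━━━━━━━━━━━━━━━┓       
      ┃ GameOfLife                ┃       
      ┠───────────────────────────┨       
      ┃Gen: 0                     ┃       
      ┃·██···███·█··█···███·█     ┃       
      ┃·█·██···█·█··██·███··█     ┃       
      ┃█·████·█·█·█·█·███·█·█     ┃       
      ┃·█·█·██·····█··█··███·     ┃       
━━━━━━┃·███·██·········█·███·     ┃       
vigato┃███··██··█····█······█     ┃       
──────┃████····██··█··███···█     ┃       
      ┃··██·█··█···█·█·····█·     ┃━━━━━━━
      ┃···██·█····█·█··██·██·     ┃       
      ┃··█·█████···█··██··█··     ┃───────
.#....┃··██····██·█····█·····     ┃nge(10)
.##...┃··█···█·███··█·····██·     ┃       
......┃                           ┃       
......┗━━━━━━━━━━━━━━━━━━━━━━━━━━━┛       
.....@...┃key1 = value44                  
.........┃key2 = value70                  


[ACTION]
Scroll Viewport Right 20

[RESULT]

                                          
━━━━━━━━━━━━━━━━━━━┓                      
ife                ┃                      
───────────────────┨                      
                   ┃                      
█·█··█···███·█     ┃                      
█·█··██·███··█     ┃                      
·█·█·█·███·█·█     ┃                      
····█··█··███·     ┃                      
········█·███·     ┃                      
·█····█······█     ┃                      
██··█··███···█     ┃                      
█···█·█·····█·     ┃━━━━━━━━━━━━━┓        
···█·█··██·██·     ┃             ┃        
█···█··██··█··     ┃─────────────┨        
██·█····█·····     ┃nge(10)))"   ┃        
███··█·····██·     ┃             ┃        
                   ┃             ┃        
━━━━━━━━━━━━━━━━━━━┛             ┃        
= value44                        ┃        
= value70                        ┃        


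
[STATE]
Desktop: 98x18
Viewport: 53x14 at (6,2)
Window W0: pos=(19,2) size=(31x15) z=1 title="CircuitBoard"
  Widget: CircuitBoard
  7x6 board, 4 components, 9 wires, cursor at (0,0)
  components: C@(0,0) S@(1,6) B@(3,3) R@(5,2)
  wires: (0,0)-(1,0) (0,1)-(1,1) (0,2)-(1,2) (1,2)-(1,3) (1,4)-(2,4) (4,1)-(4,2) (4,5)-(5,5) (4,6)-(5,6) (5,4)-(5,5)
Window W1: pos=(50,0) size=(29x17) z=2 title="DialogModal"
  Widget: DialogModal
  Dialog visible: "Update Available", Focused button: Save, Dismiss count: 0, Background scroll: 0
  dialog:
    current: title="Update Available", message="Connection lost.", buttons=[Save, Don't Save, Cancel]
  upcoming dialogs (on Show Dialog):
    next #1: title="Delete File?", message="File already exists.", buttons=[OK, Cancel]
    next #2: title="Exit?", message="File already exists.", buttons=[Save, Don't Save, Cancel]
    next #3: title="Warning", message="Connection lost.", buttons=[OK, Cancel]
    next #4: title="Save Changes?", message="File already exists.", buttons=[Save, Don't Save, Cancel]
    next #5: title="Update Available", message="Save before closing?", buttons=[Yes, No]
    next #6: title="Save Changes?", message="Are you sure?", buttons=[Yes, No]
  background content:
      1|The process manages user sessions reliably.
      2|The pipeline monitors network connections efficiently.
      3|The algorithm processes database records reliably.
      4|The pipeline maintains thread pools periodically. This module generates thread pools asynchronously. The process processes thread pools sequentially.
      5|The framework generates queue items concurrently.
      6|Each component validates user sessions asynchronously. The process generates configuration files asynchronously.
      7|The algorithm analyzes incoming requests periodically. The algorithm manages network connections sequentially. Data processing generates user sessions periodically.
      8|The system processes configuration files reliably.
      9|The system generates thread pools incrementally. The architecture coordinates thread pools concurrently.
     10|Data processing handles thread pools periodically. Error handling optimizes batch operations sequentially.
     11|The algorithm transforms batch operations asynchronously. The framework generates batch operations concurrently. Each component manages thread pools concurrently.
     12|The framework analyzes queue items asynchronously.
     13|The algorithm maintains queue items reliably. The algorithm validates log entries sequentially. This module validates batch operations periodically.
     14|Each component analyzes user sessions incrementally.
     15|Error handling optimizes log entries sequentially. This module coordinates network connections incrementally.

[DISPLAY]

             ┏━━━━━━━━━━━━━━━━━━━━━━━━━━━━━┓┠────────
             ┃ CircuitBoard                ┃┃The proc
             ┠─────────────────────────────┨┃The pipe
             ┃   0 1 2 3 4 5 6             ┃┃The algo
             ┃0  [C]  ·   ·                ┃┃The pipe
             ┃    │   │   │                ┃┃Th┌─────
             ┃1   ·   ·   · ─ ·   ·       S┃┃Ea│   Up
             ┃                    │        ┃┃Th│   Co
             ┃2                   ·        ┃┃Th│[Save
             ┃                             ┃┃Th└─────
             ┃3               B            ┃┃Data pro
             ┃                             ┃┃The algo
             ┃4       · ─ ·           ·   ·┃┃The fram
             ┃                        │   │┃┃The algo


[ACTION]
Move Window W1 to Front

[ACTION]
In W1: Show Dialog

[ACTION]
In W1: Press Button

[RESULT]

             ┏━━━━━━━━━━━━━━━━━━━━━━━━━━━━━┓┠────────
             ┃ CircuitBoard                ┃┃The proc
             ┠─────────────────────────────┨┃The pipe
             ┃   0 1 2 3 4 5 6             ┃┃The algo
             ┃0  [C]  ·   ·                ┃┃The pipe
             ┃    │   │   │                ┃┃The fram
             ┃1   ·   ·   · ─ ·   ·       S┃┃Each com
             ┃                    │        ┃┃The algo
             ┃2                   ·        ┃┃The syst
             ┃                             ┃┃The syst
             ┃3               B            ┃┃Data pro
             ┃                             ┃┃The algo
             ┃4       · ─ ·           ·   ·┃┃The fram
             ┃                        │   │┃┃The algo


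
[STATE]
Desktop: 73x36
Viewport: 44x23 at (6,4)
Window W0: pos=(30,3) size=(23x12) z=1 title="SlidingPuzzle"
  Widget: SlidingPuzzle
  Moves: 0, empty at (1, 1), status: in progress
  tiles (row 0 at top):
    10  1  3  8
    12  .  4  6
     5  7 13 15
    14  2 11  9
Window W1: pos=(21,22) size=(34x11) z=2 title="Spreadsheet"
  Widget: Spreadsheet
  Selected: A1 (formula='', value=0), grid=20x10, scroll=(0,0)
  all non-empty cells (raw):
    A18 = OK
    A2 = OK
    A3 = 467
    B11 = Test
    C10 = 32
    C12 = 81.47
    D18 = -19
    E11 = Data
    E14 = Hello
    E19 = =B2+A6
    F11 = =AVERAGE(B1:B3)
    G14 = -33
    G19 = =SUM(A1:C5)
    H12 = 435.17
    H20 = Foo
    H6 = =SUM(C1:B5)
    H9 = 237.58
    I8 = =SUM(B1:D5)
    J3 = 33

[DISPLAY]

                        ┃ SlidingPuzzle     
                        ┠───────────────────
                        ┃┌────┬────┬────┬───
                        ┃│ 10 │  1 │  3 │  8
                        ┃├────┼────┼────┼───
                        ┃│ 12 │    │  4 │  6
                        ┃├────┼────┼────┼───
                        ┃│  5 │  7 │ 13 │ 15
                        ┃├────┼────┼────┼───
                        ┃│ 14 │  2 │ 11 │  9
                        ┗━━━━━━━━━━━━━━━━━━━
                                            
                                            
                                            
                                            
                                            
                                            
                                            
               ┏━━━━━━━━━━━━━━━━━━━━━━━━━━━━
               ┃ Spreadsheet                
               ┠────────────────────────────
               ┃A1:                         
               ┃       A       B       C    


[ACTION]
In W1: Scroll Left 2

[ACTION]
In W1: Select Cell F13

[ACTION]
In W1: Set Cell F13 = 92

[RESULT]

                        ┃ SlidingPuzzle     
                        ┠───────────────────
                        ┃┌────┬────┬────┬───
                        ┃│ 10 │  1 │  3 │  8
                        ┃├────┼────┼────┼───
                        ┃│ 12 │    │  4 │  6
                        ┃├────┼────┼────┼───
                        ┃│  5 │  7 │ 13 │ 15
                        ┃├────┼────┼────┼───
                        ┃│ 14 │  2 │ 11 │  9
                        ┗━━━━━━━━━━━━━━━━━━━
                                            
                                            
                                            
                                            
                                            
                                            
                                            
               ┏━━━━━━━━━━━━━━━━━━━━━━━━━━━━
               ┃ Spreadsheet                
               ┠────────────────────────────
               ┃F13: 92                     
               ┃       A       B       C    


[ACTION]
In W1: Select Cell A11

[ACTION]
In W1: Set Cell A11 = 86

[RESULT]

                        ┃ SlidingPuzzle     
                        ┠───────────────────
                        ┃┌────┬────┬────┬───
                        ┃│ 10 │  1 │  3 │  8
                        ┃├────┼────┼────┼───
                        ┃│ 12 │    │  4 │  6
                        ┃├────┼────┼────┼───
                        ┃│  5 │  7 │ 13 │ 15
                        ┃├────┼────┼────┼───
                        ┃│ 14 │  2 │ 11 │  9
                        ┗━━━━━━━━━━━━━━━━━━━
                                            
                                            
                                            
                                            
                                            
                                            
                                            
               ┏━━━━━━━━━━━━━━━━━━━━━━━━━━━━
               ┃ Spreadsheet                
               ┠────────────────────────────
               ┃A11: 86                     
               ┃       A       B       C    


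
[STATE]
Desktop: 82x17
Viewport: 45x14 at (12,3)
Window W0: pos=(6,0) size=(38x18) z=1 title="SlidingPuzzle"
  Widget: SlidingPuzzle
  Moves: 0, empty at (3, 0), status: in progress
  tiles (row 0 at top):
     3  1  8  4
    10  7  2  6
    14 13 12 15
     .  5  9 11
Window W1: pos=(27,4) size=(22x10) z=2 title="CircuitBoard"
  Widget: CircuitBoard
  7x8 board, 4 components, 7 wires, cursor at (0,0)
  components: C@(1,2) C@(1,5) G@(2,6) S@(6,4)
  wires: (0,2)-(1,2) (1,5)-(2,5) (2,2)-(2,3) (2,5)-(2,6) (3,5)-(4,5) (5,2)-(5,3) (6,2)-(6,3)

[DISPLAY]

┬────┬────┬────┐               ┃             
│  1 │  8 │  4 ┏━━━━━━━━━━━━━━━━━━━━┓        
┼────┼────┼────┃ CircuitBoard       ┃        
│  7 │  2 │  6 ┠────────────────────┨        
┼────┼────┼────┃   0 1 2 3 4 5 6    ┃        
│ 13 │ 12 │ 15 ┃0  [.]      ·       ┃        
┼────┼────┼────┃            │       ┃        
│  5 │  9 │ 11 ┃1           C       ┃        
┴────┴────┴────┃                    ┃        
: 0            ┃2           · ─ ·   ┃        
               ┗━━━━━━━━━━━━━━━━━━━━┛        
                               ┃             
                               ┃             
                               ┃             


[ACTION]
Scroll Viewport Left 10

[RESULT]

    ┃┌────┬────┬────┬────┐               ┃   
    ┃│  3 │  1 │  8 │  4 ┏━━━━━━━━━━━━━━━━━━━
    ┃├────┼────┼────┼────┃ CircuitBoard      
    ┃│ 10 │  7 │  2 │  6 ┠───────────────────
    ┃├────┼────┼────┼────┃   0 1 2 3 4 5 6   
    ┃│ 14 │ 13 │ 12 │ 15 ┃0  [.]      ·      
    ┃├────┼────┼────┼────┃            │      
    ┃│    │  5 │  9 │ 11 ┃1           C      
    ┃└────┴────┴────┴────┃                   
    ┃Moves: 0            ┃2           · ─ ·  
    ┃                    ┗━━━━━━━━━━━━━━━━━━━
    ┃                                    ┃   
    ┃                                    ┃   
    ┃                                    ┃   


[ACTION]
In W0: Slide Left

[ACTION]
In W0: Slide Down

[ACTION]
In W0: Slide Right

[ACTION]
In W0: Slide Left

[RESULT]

    ┃┌────┬────┬────┬────┐               ┃   
    ┃│  3 │  1 │  8 │  4 ┏━━━━━━━━━━━━━━━━━━━
    ┃├────┼────┼────┼────┃ CircuitBoard      
    ┃│ 10 │  7 │  2 │  6 ┠───────────────────
    ┃├────┼────┼────┼────┃   0 1 2 3 4 5 6   
    ┃│ 14 │    │ 12 │ 15 ┃0  [.]      ·      
    ┃├────┼────┼────┼────┃            │      
    ┃│  5 │ 13 │  9 │ 11 ┃1           C      
    ┃└────┴────┴────┴────┃                   
    ┃Moves: 4            ┃2           · ─ ·  
    ┃                    ┗━━━━━━━━━━━━━━━━━━━
    ┃                                    ┃   
    ┃                                    ┃   
    ┃                                    ┃   
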